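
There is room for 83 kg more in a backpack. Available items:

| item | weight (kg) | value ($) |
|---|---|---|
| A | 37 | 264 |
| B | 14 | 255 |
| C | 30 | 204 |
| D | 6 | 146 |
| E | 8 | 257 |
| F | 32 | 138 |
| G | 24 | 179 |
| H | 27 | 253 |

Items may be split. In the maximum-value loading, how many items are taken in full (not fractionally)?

Sort by value per unit weight and fill in that order.
Ratios (sorted): E 32.12, D 24.33, B 18.21, H 9.37, G 7.46, A 7.14, C 6.80, F 4.31
take E (8 @ 257); take D (6 @ 146); take B (14 @ 255); take H (27 @ 253); take G (24 @ 179); take 4/37 of A → 28.54. Capacity used 83/83.
5 item(s) taken whole; one partial (take 4/37 of A).

5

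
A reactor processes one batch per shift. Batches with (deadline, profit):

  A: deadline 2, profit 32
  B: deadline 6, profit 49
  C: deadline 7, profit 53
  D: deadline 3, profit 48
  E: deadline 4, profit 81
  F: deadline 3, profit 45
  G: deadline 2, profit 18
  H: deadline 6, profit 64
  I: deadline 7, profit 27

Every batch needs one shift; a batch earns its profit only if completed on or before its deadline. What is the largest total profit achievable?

372

By profit: E(d4,81), H(d6,64), C(d7,53), B(d6,49), D(d3,48), F(d3,45), A(d2,32), I(d7,27), G(d2,18)
E→slot 4; H→slot 6; C→slot 7; B→slot 5; D→slot 3; F→slot 2; A→slot 1; I skipped; G skipped.
Profit = 32 + 45 + 48 + 81 + 49 + 64 + 53 = 372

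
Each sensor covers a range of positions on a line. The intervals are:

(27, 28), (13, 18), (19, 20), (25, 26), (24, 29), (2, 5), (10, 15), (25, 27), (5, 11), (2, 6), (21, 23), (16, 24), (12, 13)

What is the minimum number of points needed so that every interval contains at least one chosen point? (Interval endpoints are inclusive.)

6

Process intervals by earliest right end; each time one isn't hit yet, stab at its right endpoint.
Sorted: [2,5] [2,6] [5,11] [12,13] [10,15] [13,18] [19,20] [21,23] [16,24] [25,26] [25,27] [27,28] [24,29]
{[2,5],[2,6],[5,11]} hit by 5; {[12,13],[10,15],[13,18]} hit by 13; {[19,20]} hit by 20; {[21,23],[16,24]} hit by 23; {[25,26],[25,27]} hit by 26; {[27,28],[24,29]} hit by 28.
Points: 5, 13, 20, 23, 26, 28 (6 total).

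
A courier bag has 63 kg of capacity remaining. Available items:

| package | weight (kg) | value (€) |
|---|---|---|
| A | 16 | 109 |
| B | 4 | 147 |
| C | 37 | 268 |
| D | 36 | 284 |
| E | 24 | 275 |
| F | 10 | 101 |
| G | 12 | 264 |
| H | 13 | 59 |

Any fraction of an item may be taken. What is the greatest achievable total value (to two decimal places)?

Sort by value per unit weight and fill in that order.
Ratios (sorted): B 36.75, G 22.00, E 11.46, F 10.10, D 7.89, C 7.24, A 6.81, H 4.54
take B (4 @ 147); take G (12 @ 264); take E (24 @ 275); take F (10 @ 101); take 13/36 of D → 102.56. Capacity used 63/63.
Total value = 889.56

889.56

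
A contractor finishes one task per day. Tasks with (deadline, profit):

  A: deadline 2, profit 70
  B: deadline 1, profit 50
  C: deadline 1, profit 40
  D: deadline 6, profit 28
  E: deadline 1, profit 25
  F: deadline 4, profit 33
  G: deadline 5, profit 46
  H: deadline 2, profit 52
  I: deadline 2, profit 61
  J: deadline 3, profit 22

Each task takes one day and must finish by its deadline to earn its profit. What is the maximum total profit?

260

Sort by profit descending; place each in the latest free slot ≤ its deadline.
By profit: A(d2,70), I(d2,61), H(d2,52), B(d1,50), G(d5,46), C(d1,40), F(d4,33), D(d6,28), E(d1,25), J(d3,22)
A→slot 2; I→slot 1; H skipped; B skipped; G→slot 5; C skipped; F→slot 4; D→slot 6; E skipped; J→slot 3.
Profit = 61 + 70 + 22 + 33 + 46 + 28 = 260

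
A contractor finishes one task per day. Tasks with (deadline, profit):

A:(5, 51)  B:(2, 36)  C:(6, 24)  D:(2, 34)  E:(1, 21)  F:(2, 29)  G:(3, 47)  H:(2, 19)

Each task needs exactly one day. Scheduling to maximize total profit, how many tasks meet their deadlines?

5

Profit order: A=51 G=47 B=36 D=34 F=29 C=24 E=21 H=19
Assign: A→slot 5, G→slot 3, B→slot 2, D→slot 1, F skipped, C→slot 6, E skipped, H skipped.
Slots: [1:D] [2:B] [3:G] [5:A] [6:C]
5 of 8 scheduled.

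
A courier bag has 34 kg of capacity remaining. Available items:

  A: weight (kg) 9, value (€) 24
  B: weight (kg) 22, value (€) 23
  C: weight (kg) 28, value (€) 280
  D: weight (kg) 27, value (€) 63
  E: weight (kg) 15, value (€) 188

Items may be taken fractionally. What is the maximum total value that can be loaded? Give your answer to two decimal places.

Order: E (188/15=12.53) > C (280/28=10.00) > A (24/9=2.67) > D (63/27=2.33) > B (23/22=1.05)
Fill: take E (15 @ 188) → take 19/28 of C → 190.00; 34/34 used.
Total value = 378.00

378.00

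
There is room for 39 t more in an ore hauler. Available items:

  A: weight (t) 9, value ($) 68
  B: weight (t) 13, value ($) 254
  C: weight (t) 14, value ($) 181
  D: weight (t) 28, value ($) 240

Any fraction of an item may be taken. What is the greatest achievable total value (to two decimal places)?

537.86

Greedy by value/weight ratio, highest first.
Ratios (sorted): B 19.54, C 12.93, D 8.57, A 7.56
take B (13 @ 254); take C (14 @ 181); take 12/28 of D → 102.86. Capacity used 39/39.
Total value = 537.86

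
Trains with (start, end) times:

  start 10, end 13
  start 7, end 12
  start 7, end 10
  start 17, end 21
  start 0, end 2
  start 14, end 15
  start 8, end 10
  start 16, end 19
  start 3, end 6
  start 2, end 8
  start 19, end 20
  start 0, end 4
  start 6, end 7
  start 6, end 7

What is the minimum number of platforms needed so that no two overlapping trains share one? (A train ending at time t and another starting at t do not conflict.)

Count concurrent intervals with a sweep; the peak is the room count.
Events (time:±→running): 0:+→1 0:+→2 2:-→1 2:+→2 3:+→3 … peak 3.

3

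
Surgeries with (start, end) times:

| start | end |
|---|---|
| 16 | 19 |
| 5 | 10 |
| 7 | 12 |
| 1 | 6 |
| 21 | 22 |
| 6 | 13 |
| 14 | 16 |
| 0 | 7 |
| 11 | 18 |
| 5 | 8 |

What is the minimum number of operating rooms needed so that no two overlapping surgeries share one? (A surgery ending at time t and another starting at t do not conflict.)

4

The answer is the maximum number of intervals overlapping at any instant.
starts: [0, 1, 5, 5, 6, 7, 11, 14, 16, 21]
ends:   [6, 7, 8, 10, 12, 13, 16, 18, 19, 22]
s0→1 s1→2 s5→3 s5→4  — peak 4.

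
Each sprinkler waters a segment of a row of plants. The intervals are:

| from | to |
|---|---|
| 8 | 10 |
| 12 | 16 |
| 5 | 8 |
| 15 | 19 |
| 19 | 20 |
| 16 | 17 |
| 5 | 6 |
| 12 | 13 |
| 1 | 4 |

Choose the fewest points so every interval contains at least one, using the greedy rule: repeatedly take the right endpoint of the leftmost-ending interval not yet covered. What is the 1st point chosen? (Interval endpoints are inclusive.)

Sort by right endpoint; whenever an interval is uncovered, place a point at its right end.
Sorted: [1,4] [5,6] [5,8] [8,10] [12,13] [12,16] [16,17] [15,19] [19,20]
{[1,4]} hit by 4; {[5,6],[5,8]} hit by 6; {[8,10]} hit by 10; {[12,13],[12,16]} hit by 13; {[16,17],[15,19]} hit by 17; {[19,20]} hit by 20.
Points: 4, 6, 10, 13, 17, 20 (6 total).

4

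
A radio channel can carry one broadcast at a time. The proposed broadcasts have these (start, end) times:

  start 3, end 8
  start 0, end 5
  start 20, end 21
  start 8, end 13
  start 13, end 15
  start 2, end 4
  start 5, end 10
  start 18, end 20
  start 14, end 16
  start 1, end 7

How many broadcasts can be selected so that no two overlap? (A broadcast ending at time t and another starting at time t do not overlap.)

5

Order by finish time; keep every interval that doesn't clash with the previous kept one.
Sorted by end: (2,4)  (0,5)  (1,7)  (3,8)  (5,10)  (8,13)  (13,15)  (14,16)  (18,20)  (20,21)
take (2,4); skip (3,8); take (5,10); skip (8,13); take (13,15); skip (14,16); take (18,20); take (20,21).
Selected 5 broadcasts.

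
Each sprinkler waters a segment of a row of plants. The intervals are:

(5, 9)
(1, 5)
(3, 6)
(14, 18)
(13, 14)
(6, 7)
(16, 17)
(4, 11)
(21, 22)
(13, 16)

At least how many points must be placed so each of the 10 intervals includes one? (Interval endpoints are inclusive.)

5

By right end: [1,5]  [3,6]  [6,7]  [5,9]  [4,11]  [13,14]  [13,16]  [16,17]  [14,18]  [21,22]
[1,5] uncovered → point at 5; [6,7] uncovered → point at 7; [13,14] uncovered → point at 14; [16,17] uncovered → point at 17; [21,22] uncovered → point at 22.
Points: 5, 7, 14, 17, 22 (5 total).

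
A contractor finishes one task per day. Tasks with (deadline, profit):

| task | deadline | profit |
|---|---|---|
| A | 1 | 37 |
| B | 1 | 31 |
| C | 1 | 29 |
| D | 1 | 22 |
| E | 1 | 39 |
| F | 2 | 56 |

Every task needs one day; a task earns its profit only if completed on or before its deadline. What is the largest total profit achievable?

By profit: F(d2,56), E(d1,39), A(d1,37), B(d1,31), C(d1,29), D(d1,22)
F→slot 2; E→slot 1; A skipped; B skipped; C skipped; D skipped.
Profit = 39 + 56 = 95

95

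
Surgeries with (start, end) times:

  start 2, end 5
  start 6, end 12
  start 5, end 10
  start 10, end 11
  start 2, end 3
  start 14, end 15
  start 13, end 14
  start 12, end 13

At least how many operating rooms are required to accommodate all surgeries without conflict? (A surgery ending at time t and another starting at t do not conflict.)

The answer is the maximum number of intervals overlapping at any instant.
Events (time:±→running): 2:+→1 2:+→2 … peak 2.

2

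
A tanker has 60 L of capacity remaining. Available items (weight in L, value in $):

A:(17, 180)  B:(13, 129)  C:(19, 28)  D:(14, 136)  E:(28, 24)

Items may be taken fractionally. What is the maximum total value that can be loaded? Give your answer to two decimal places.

468.58

Sort by value per unit weight and fill in that order.
Ratios (sorted): A 10.59, B 9.92, D 9.71, C 1.47, E 0.86
take A (17 @ 180); take B (13 @ 129); take D (14 @ 136); take 16/19 of C → 23.58. Capacity used 60/60.
Total value = 468.58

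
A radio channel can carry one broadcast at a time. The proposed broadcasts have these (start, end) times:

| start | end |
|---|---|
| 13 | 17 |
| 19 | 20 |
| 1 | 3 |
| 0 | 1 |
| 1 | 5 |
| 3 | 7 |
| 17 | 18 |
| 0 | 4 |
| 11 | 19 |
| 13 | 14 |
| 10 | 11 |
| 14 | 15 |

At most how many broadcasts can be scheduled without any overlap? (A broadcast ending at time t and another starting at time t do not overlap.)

By end time: (0,1), (1,3), (0,4), (1,5), (3,7), (10,11), (13,14), (14,15), (13,17), (17,18), (11,19), (19,20).
Pick (0,1); next start ≥ 1 → (1,3); next start ≥ 3 → (3,7); next start ≥ 7 → (10,11); next start ≥ 11 → (13,14); next start ≥ 14 → (14,15); next start ≥ 15 → (17,18); next start ≥ 18 → (19,20).
Selected 8 broadcasts.

8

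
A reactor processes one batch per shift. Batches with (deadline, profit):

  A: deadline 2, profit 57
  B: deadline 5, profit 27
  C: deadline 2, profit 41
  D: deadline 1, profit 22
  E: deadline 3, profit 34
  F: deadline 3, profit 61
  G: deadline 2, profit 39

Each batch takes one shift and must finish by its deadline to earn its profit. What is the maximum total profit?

186

Take jobs in profit order; each goes to the latest open slot no later than its deadline.
Profit order: F=61 A=57 C=41 G=39 E=34 B=27 D=22
Assign: F→slot 3, A→slot 2, C→slot 1, G skipped, E skipped, B→slot 5, D skipped.
Slots: [1:C] [2:A] [3:F] [5:B]
Profit = 41 + 57 + 61 + 27 = 186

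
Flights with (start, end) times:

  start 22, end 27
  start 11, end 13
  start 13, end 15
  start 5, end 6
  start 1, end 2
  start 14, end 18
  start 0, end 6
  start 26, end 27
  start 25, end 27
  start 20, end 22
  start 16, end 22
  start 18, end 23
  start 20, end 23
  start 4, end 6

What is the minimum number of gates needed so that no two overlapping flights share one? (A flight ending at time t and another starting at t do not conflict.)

4

The answer is the maximum number of intervals overlapping at any instant.
starts: [0, 1, 4, 5, 11, 13, 14, 16, 18, 20, 20, 22, 25, 26]
ends:   [2, 6, 6, 6, 13, 15, 18, 22, 22, 23, 23, 27, 27, 27]
s0→1 s1→2 e2→1 s4→2 s5→3 e6→2 e6→1 e6→0 s11→1 e13→0 s13→1 s14→2 e15→1 s16→2 e18→1 s18→2 s20→3 s20→4  — peak 4.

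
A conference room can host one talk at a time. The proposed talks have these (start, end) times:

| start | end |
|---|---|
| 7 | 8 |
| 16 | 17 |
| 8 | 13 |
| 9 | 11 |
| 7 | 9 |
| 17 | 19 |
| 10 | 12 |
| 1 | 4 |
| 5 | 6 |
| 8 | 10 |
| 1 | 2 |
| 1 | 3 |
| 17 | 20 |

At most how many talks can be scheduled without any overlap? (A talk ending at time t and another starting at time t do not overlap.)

7

Sorted by end: (1,2)  (1,3)  (1,4)  (5,6)  (7,8)  (7,9)  (8,10)  (9,11)  (10,12)  (8,13)  (16,17)  (17,19)  (17,20)
take (1,2); skip (1,3); skip (1,4); take (5,6); take (7,8); take (8,10); take (10,12); take (16,17); take (17,19); skip (17,20).
Selected 7 talks.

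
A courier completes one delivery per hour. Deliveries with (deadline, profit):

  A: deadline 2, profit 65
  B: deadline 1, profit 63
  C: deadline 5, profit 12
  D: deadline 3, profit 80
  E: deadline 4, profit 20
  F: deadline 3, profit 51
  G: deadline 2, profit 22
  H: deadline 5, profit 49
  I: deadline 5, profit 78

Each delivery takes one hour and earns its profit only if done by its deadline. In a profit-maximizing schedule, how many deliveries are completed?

5

Profit order: D=80 I=78 A=65 B=63 F=51 H=49 G=22 E=20 C=12
Assign: D→slot 3, I→slot 5, A→slot 2, B→slot 1, F skipped, H→slot 4, G skipped, E skipped, C skipped.
Slots: [1:B] [2:A] [3:D] [4:H] [5:I]
5 of 9 scheduled.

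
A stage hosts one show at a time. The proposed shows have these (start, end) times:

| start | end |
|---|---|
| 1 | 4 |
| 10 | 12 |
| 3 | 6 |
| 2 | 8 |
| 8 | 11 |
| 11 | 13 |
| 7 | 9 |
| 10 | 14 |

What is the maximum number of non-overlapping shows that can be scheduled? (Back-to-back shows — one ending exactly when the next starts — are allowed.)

By end time: (1,4), (3,6), (2,8), (7,9), (8,11), (10,12), (11,13), (10,14).
Pick (1,4); next start ≥ 4 → (7,9); next start ≥ 9 → (10,12).
Selected 3 shows.

3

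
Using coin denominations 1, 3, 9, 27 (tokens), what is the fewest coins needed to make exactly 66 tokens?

66 = 2×27 + 1×9 + 1×3
Total coins = 2 + 1 + 1 = 4

4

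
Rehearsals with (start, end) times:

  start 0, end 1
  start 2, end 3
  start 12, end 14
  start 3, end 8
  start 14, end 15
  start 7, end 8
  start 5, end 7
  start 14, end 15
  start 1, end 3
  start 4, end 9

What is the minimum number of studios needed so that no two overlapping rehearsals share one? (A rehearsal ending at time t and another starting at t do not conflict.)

Events (time:±→running): 0:+→1 1:-→0 1:+→1 2:+→2 3:-→1 3:-→0 3:+→1 4:+→2 5:+→3 … peak 3.

3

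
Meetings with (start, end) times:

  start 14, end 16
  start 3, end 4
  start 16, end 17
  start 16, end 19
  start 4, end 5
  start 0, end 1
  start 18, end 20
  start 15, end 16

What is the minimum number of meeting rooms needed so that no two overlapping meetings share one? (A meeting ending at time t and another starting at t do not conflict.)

starts: [0, 3, 4, 14, 15, 16, 16, 18]
ends:   [1, 4, 5, 16, 16, 17, 19, 20]
s0→1 e1→0 s3→1 e4→0 s4→1 e5→0 s14→1 s15→2  — peak 2.

2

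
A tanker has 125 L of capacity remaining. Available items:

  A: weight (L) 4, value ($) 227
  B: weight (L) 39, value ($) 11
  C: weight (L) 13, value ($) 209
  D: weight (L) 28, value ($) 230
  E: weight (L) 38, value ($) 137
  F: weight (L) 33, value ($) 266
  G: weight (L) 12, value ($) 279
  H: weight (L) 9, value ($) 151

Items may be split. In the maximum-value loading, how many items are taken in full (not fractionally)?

Sort by value per unit weight and fill in that order.
Order: A (227/4=56.75) > G (279/12=23.25) > H (151/9=16.78) > C (209/13=16.08) > D (230/28=8.21) > F (266/33=8.06) > E (137/38=3.61) > B (11/39=0.28)
Fill: take A (4 @ 227) → take G (12 @ 279) → take H (9 @ 151) → take C (13 @ 209) → take D (28 @ 230) → take F (33 @ 266) → take 26/38 of E → 93.74; 125/125 used.
6 item(s) taken whole; one partial (take 26/38 of E).

6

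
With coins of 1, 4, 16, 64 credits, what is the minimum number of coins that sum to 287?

Greedy: take as many of the largest coin as possible, then repeat with the remainder.
287 = 4×64 + 1×16 + 3×4 + 3×1
Total coins = 4 + 1 + 3 + 3 = 11

11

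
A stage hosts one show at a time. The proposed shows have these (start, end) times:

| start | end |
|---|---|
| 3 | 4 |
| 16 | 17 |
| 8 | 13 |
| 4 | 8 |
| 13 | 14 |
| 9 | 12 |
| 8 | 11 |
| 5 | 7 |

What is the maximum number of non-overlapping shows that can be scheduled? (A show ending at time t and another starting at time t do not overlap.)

Sorted by end: (3,4)  (5,7)  (4,8)  (8,11)  (9,12)  (8,13)  (13,14)  (16,17)
take (3,4); take (5,7); take (8,11); take (13,14); take (16,17).
Selected 5 shows.

5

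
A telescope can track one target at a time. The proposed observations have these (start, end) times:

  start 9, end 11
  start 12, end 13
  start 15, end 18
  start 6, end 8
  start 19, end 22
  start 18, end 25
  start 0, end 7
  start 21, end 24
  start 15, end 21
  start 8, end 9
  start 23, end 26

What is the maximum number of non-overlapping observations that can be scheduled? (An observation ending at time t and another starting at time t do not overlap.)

Sorted by end: (0,7)  (6,8)  (8,9)  (9,11)  (12,13)  (15,18)  (15,21)  (19,22)  (21,24)  (18,25)  (23,26)
take (0,7); take (8,9); take (9,11); take (12,13); take (15,18); take (19,22); take (23,26).
Selected 7 observations.

7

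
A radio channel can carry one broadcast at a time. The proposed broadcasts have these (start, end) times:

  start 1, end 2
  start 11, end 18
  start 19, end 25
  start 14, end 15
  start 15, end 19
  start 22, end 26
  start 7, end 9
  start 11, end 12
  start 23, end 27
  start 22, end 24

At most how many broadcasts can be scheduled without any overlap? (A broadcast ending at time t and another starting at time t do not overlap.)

Greedy by earliest finish: after sorting by end time, pick each interval compatible with the last pick.
Sorted by end: (1,2)  (7,9)  (11,12)  (14,15)  (11,18)  (15,19)  (22,24)  (19,25)  (22,26)  (23,27)
take (1,2); take (7,9); take (11,12); take (14,15); take (15,19); take (22,24); skip (19,25).
Selected 6 broadcasts.

6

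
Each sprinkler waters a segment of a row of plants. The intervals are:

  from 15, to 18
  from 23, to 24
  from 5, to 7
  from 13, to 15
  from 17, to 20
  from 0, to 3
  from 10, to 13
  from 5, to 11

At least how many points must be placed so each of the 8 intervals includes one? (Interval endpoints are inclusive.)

Process intervals by earliest right end; each time one isn't hit yet, stab at its right endpoint.
By right end: [0,3]  [5,7]  [5,11]  [10,13]  [13,15]  [15,18]  [17,20]  [23,24]
[0,3] uncovered → point at 3; [5,7] uncovered → point at 7; [10,13] uncovered → point at 13; [15,18] uncovered → point at 18; [23,24] uncovered → point at 24.
Points: 3, 7, 13, 18, 24 (5 total).

5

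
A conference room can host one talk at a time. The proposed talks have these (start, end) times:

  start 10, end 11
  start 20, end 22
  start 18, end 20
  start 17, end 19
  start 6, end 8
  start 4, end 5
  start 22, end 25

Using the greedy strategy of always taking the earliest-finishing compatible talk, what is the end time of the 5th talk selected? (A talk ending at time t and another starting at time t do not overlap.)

22

Sort by end time and greedily take each interval whose start is ≥ the last chosen end.
Sorted by end: (4,5)  (6,8)  (10,11)  (17,19)  (18,20)  (20,22)  (22,25)
take (4,5); take (6,8); take (10,11); take (17,19); take (20,22); take (22,25).
Selected: (4,5) (6,8) (10,11) (17,19) (20,22) (22,25)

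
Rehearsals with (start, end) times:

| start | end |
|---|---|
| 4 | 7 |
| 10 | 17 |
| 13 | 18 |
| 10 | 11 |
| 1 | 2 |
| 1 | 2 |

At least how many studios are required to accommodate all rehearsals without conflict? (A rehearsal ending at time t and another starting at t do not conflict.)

The answer is the maximum number of intervals overlapping at any instant.
Events (time:±→running): 1:+→1 1:+→2 … peak 2.

2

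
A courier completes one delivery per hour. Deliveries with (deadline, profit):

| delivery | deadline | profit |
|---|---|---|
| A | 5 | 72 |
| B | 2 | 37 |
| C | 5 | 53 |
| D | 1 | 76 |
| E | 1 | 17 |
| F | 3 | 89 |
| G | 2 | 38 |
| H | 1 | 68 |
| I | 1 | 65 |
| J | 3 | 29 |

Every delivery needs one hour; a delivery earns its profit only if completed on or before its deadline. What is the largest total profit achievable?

By profit: F(d3,89), D(d1,76), A(d5,72), H(d1,68), I(d1,65), C(d5,53), G(d2,38), B(d2,37), J(d3,29), E(d1,17)
F→slot 3; D→slot 1; A→slot 5; H skipped; I skipped; C→slot 4; G→slot 2; B skipped; J skipped; E skipped.
Profit = 76 + 38 + 89 + 53 + 72 = 328

328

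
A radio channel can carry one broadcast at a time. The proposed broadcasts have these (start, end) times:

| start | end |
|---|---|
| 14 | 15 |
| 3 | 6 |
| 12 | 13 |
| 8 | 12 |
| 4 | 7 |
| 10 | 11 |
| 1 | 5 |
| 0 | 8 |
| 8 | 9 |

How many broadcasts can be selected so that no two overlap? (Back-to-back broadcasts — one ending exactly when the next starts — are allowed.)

By end time: (1,5), (3,6), (4,7), (0,8), (8,9), (10,11), (8,12), (12,13), (14,15).
Pick (1,5); next start ≥ 5 → (8,9); next start ≥ 9 → (10,11); next start ≥ 11 → (12,13); next start ≥ 13 → (14,15).
Selected 5 broadcasts.

5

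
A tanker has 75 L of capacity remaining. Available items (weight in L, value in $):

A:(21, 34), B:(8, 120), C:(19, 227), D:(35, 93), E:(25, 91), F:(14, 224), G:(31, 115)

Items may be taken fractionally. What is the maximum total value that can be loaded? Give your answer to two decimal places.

696.92

Greedy by value/weight ratio, highest first.
Order: F (224/14=16.00) > B (120/8=15.00) > C (227/19=11.95) > G (115/31=3.71) > E (91/25=3.64) > D (93/35=2.66) > A (34/21=1.62)
Fill: take F (14 @ 224) → take B (8 @ 120) → take C (19 @ 227) → take G (31 @ 115) → take 3/25 of E → 10.92; 75/75 used.
Total value = 696.92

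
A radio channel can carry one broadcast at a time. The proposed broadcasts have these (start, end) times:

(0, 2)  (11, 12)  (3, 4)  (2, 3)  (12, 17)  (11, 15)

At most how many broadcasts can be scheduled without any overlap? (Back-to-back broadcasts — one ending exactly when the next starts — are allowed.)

By end time: (0,2), (2,3), (3,4), (11,12), (11,15), (12,17).
Pick (0,2); next start ≥ 2 → (2,3); next start ≥ 3 → (3,4); next start ≥ 4 → (11,12); next start ≥ 12 → (12,17).
Selected 5 broadcasts.

5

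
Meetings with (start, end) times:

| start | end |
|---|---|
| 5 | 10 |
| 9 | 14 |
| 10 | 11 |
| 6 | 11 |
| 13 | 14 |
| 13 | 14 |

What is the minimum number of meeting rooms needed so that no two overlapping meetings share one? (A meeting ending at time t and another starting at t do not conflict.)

starts: [5, 6, 9, 10, 13, 13]
ends:   [10, 11, 11, 14, 14, 14]
s5→1 s6→2 s9→3  — peak 3.

3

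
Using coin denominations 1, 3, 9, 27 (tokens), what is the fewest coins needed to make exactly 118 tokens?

6

Use the largest denomination that fits, subtract, and repeat.
118 − 4×27→10 − 1×9→1 − 1×1→0
Total coins = 4 + 1 + 1 = 6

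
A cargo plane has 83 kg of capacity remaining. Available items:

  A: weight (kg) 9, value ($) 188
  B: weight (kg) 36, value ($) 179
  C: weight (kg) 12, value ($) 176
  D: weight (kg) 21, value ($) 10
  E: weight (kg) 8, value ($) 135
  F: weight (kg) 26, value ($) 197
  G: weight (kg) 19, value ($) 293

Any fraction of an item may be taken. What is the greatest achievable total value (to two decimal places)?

1033.75

Ratios (sorted): A 20.89, E 16.88, G 15.42, C 14.67, F 7.58, B 4.97, D 0.48
take A (9 @ 188); take E (8 @ 135); take G (19 @ 293); take C (12 @ 176); take F (26 @ 197); take 9/36 of B → 44.75. Capacity used 83/83.
Total value = 1033.75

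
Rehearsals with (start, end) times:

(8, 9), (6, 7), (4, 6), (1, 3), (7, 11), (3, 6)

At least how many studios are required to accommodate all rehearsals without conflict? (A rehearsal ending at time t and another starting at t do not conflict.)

Count concurrent intervals with a sweep; the peak is the room count.
Events (time:±→running): 1:+→1 3:-→0 3:+→1 4:+→2 … peak 2.

2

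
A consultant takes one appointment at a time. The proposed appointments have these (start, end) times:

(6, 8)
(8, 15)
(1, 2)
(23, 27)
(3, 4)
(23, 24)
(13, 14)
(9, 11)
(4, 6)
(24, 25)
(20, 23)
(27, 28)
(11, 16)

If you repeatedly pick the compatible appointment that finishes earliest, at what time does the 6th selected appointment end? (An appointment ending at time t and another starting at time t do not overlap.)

Order by finish time; keep every interval that doesn't clash with the previous kept one.
By end time: (1,2), (3,4), (4,6), (6,8), (9,11), (13,14), (8,15), (11,16), (20,23), (23,24), (24,25), (23,27), (27,28).
Pick (1,2); next start ≥ 2 → (3,4); next start ≥ 4 → (4,6); next start ≥ 6 → (6,8); next start ≥ 8 → (9,11); next start ≥ 11 → (13,14); next start ≥ 14 → (20,23); next start ≥ 23 → (23,24); next start ≥ 24 → (24,25); next start ≥ 25 → (27,28).
Selected: (1,2) (3,4) (4,6) (6,8) (9,11) (13,14) (20,23) (23,24) (24,25) (27,28)

14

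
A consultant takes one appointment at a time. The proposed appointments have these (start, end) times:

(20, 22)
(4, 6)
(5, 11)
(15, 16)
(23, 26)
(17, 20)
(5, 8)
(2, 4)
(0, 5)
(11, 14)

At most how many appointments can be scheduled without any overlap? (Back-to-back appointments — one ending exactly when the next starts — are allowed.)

Order by finish time; keep every interval that doesn't clash with the previous kept one.
Sorted by end: (2,4)  (0,5)  (4,6)  (5,8)  (5,11)  (11,14)  (15,16)  (17,20)  (20,22)  (23,26)
take (2,4); skip (0,5); take (4,6); take (11,14); take (15,16); take (17,20); take (20,22); take (23,26).
Selected 7 appointments.

7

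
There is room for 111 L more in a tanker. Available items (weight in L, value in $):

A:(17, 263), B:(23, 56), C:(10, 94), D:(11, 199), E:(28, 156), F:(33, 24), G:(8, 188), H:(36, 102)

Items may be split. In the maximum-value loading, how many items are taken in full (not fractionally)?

Order: G (188/8=23.50) > D (199/11=18.09) > A (263/17=15.47) > C (94/10=9.40) > E (156/28=5.57) > H (102/36=2.83) > B (56/23=2.43) > F (24/33=0.73)
Fill: take G (8 @ 188) → take D (11 @ 199) → take A (17 @ 263) → take C (10 @ 94) → take E (28 @ 156) → take H (36 @ 102) → take 1/23 of B → 2.43; 111/111 used.
6 item(s) taken whole; one partial (take 1/23 of B).

6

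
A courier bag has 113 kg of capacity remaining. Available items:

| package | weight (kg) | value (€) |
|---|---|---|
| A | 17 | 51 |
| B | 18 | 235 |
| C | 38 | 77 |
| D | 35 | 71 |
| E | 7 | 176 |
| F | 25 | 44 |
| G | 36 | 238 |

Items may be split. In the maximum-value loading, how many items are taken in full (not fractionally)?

Greedy by value/weight ratio, highest first.
Ratios (sorted): E 25.14, B 13.06, G 6.61, A 3.00, D 2.03, C 2.03, F 1.76
take E (7 @ 176); take B (18 @ 235); take G (36 @ 238); take A (17 @ 51); take D (35 @ 71). Capacity used 113/113.
5 item(s) taken whole.

5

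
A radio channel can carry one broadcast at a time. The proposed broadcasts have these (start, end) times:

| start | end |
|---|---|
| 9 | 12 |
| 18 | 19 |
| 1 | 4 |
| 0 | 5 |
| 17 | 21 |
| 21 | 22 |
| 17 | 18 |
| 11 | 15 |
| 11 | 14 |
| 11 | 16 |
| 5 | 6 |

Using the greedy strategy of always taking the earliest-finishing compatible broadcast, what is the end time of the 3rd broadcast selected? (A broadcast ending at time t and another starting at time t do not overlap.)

12

By end time: (1,4), (0,5), (5,6), (9,12), (11,14), (11,15), (11,16), (17,18), (18,19), (17,21), (21,22).
Pick (1,4); next start ≥ 4 → (5,6); next start ≥ 6 → (9,12); next start ≥ 12 → (17,18); next start ≥ 18 → (18,19); next start ≥ 19 → (21,22).
Selected: (1,4) (5,6) (9,12) (17,18) (18,19) (21,22)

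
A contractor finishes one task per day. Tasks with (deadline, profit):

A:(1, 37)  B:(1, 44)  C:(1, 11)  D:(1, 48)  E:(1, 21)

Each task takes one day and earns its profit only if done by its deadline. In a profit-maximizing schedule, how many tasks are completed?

1

By profit: D(d1,48), B(d1,44), A(d1,37), E(d1,21), C(d1,11)
D→slot 1; B skipped; A skipped; E skipped; C skipped.
1 of 5 scheduled.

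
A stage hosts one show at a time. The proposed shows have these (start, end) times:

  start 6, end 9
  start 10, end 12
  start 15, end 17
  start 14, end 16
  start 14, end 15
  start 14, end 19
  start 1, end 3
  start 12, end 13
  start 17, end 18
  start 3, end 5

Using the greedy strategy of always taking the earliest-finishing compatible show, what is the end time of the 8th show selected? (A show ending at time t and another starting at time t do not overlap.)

Sorted by end: (1,3)  (3,5)  (6,9)  (10,12)  (12,13)  (14,15)  (14,16)  (15,17)  (17,18)  (14,19)
take (1,3); take (3,5); take (6,9); take (10,12); take (12,13); take (14,15); skip (14,16); take (15,17); take (17,18); skip (14,19).
Selected: (1,3) (3,5) (6,9) (10,12) (12,13) (14,15) (15,17) (17,18)

18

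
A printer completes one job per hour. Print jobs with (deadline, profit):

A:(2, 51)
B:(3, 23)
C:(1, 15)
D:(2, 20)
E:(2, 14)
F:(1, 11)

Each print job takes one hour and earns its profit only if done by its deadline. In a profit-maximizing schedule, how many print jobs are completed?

Sort by profit descending; place each in the latest free slot ≤ its deadline.
By profit: A(d2,51), B(d3,23), D(d2,20), C(d1,15), E(d2,14), F(d1,11)
A→slot 2; B→slot 3; D→slot 1; C skipped; E skipped; F skipped.
3 of 6 scheduled.

3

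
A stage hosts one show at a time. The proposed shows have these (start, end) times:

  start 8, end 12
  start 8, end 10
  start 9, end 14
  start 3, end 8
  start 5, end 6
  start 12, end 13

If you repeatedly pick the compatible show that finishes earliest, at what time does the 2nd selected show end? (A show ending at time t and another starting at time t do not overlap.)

10

Sort by end time and greedily take each interval whose start is ≥ the last chosen end.
Sorted by end: (5,6)  (3,8)  (8,10)  (8,12)  (12,13)  (9,14)
take (5,6); take (8,10); take (12,13); skip (9,14).
Selected: (5,6) (8,10) (12,13)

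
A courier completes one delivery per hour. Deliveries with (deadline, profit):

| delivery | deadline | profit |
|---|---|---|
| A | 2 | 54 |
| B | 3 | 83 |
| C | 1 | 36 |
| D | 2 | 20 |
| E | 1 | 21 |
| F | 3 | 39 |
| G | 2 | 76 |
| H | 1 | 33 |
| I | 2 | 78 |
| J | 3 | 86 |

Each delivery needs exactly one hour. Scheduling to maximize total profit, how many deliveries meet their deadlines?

3

Profit order: J=86 B=83 I=78 G=76 A=54 F=39 C=36 H=33 E=21 D=20
Assign: J→slot 3, B→slot 2, I→slot 1, G skipped, A skipped, F skipped, C skipped, H skipped, E skipped, D skipped.
Slots: [1:I] [2:B] [3:J]
3 of 10 scheduled.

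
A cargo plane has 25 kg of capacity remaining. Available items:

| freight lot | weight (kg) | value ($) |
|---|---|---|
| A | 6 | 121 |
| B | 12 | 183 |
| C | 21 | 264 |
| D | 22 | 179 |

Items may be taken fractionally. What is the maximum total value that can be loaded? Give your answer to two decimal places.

392.00

Greedy by value/weight ratio, highest first.
Ratios (sorted): A 20.17, B 15.25, C 12.57, D 8.14
take A (6 @ 121); take B (12 @ 183); take 7/21 of C → 88.00. Capacity used 25/25.
Total value = 392.00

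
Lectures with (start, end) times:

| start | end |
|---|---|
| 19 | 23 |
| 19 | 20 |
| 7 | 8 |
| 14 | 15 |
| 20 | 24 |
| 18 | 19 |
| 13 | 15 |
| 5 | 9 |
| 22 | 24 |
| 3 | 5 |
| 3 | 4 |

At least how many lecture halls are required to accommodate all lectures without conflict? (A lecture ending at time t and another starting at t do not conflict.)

The answer is the maximum number of intervals overlapping at any instant.
Events (time:±→running): 3:+→1 3:+→2 4:-→1 5:-→0 5:+→1 7:+→2 8:-→1 9:-→0 13:+→1 14:+→2 15:-→1 15:-→0 18:+→1 19:-→0 19:+→1 19:+→2 20:-→1 20:+→2 22:+→3 … peak 3.

3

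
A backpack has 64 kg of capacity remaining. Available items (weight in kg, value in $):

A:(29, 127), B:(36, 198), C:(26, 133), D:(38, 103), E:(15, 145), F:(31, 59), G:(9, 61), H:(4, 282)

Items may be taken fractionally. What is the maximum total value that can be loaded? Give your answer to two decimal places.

686.00

Sort by value per unit weight and fill in that order.
Ratios (sorted): H 70.50, E 9.67, G 6.78, B 5.50, C 5.12, A 4.38, D 2.71, F 1.90
take H (4 @ 282); take E (15 @ 145); take G (9 @ 61); take B (36 @ 198). Capacity used 64/64.
Total value = 686.00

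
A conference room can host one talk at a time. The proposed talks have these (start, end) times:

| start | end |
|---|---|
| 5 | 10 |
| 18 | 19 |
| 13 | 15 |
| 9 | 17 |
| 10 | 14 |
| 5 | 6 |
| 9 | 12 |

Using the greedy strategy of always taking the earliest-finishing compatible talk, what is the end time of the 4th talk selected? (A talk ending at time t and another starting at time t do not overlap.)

Sort by end time and greedily take each interval whose start is ≥ the last chosen end.
Sorted by end: (5,6)  (5,10)  (9,12)  (10,14)  (13,15)  (9,17)  (18,19)
take (5,6); skip (5,10); take (9,12); take (13,15); take (18,19).
Selected: (5,6) (9,12) (13,15) (18,19)

19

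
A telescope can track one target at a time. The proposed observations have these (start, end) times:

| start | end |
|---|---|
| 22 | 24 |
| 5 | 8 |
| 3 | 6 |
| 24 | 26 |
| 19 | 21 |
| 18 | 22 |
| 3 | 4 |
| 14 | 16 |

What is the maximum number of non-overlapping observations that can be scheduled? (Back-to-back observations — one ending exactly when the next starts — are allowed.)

Greedy by earliest finish: after sorting by end time, pick each interval compatible with the last pick.
Sorted by end: (3,4)  (3,6)  (5,8)  (14,16)  (19,21)  (18,22)  (22,24)  (24,26)
take (3,4); take (5,8); take (14,16); take (19,21); take (22,24); take (24,26).
Selected 6 observations.

6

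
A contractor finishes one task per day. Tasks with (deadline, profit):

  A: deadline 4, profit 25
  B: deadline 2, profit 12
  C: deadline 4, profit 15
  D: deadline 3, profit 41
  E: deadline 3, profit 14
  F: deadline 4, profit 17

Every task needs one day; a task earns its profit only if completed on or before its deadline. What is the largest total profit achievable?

Take jobs in profit order; each goes to the latest open slot no later than its deadline.
By profit: D(d3,41), A(d4,25), F(d4,17), C(d4,15), E(d3,14), B(d2,12)
D→slot 3; A→slot 4; F→slot 2; C→slot 1; E skipped; B skipped.
Profit = 15 + 17 + 41 + 25 = 98

98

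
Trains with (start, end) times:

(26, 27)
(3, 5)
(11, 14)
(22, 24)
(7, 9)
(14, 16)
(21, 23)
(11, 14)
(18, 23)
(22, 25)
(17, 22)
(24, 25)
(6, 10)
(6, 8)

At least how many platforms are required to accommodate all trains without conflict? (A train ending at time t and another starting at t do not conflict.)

Count concurrent intervals with a sweep; the peak is the room count.
starts: [3, 6, 6, 7, 11, 11, 14, 17, 18, 21, 22, 22, 24, 26]
ends:   [5, 8, 9, 10, 14, 14, 16, 22, 23, 23, 24, 25, 25, 27]
s3→1 e5→0 s6→1 s6→2 s7→3 e8→2 e9→1 e10→0 s11→1 s11→2 e14→1 e14→0 s14→1 e16→0 s17→1 s18→2 s21→3 e22→2 s22→3 s22→4  — peak 4.

4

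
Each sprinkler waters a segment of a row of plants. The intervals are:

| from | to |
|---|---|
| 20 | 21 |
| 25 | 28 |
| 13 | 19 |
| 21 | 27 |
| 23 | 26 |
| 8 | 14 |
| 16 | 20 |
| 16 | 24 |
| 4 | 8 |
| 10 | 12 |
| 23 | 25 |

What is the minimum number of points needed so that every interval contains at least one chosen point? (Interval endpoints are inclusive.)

5

By right end: [4,8]  [10,12]  [8,14]  [13,19]  [16,20]  [20,21]  [16,24]  [23,25]  [23,26]  [21,27]  [25,28]
[4,8] uncovered → point at 8; [10,12] uncovered → point at 12; [13,19] uncovered → point at 19; [20,21] uncovered → point at 21; [23,25] uncovered → point at 25.
Points: 8, 12, 19, 21, 25 (5 total).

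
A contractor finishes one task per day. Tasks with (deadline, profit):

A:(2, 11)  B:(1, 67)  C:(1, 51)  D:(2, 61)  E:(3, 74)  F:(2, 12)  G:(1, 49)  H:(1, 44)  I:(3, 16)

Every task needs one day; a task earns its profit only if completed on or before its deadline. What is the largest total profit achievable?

Sort by profit descending; place each in the latest free slot ≤ its deadline.
By profit: E(d3,74), B(d1,67), D(d2,61), C(d1,51), G(d1,49), H(d1,44), I(d3,16), F(d2,12), A(d2,11)
E→slot 3; B→slot 1; D→slot 2; C skipped; G skipped; H skipped; I skipped; F skipped; A skipped.
Profit = 67 + 61 + 74 = 202

202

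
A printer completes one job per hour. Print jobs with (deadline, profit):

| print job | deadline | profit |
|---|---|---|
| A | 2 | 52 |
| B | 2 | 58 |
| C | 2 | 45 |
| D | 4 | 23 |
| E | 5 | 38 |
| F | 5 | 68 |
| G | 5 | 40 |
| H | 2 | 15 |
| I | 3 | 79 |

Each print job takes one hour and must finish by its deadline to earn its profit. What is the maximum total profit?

Sort by profit descending; place each in the latest free slot ≤ its deadline.
Profit order: I=79 F=68 B=58 A=52 C=45 G=40 E=38 D=23 H=15
Assign: I→slot 3, F→slot 5, B→slot 2, A→slot 1, C skipped, G→slot 4, E skipped, D skipped, H skipped.
Slots: [1:A] [2:B] [3:I] [4:G] [5:F]
Profit = 52 + 58 + 79 + 40 + 68 = 297

297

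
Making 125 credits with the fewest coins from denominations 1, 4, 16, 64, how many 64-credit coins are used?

1

Greedy: take as many of the largest coin as possible, then repeat with the remainder.
125 − 1×64→61 − 3×16→13 − 3×4→1 − 1×1→0
Count of 64: 1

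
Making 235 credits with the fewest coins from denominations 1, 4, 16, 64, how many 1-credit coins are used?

3

235 = 3×64 + 2×16 + 2×4 + 3×1
Count of 1: 3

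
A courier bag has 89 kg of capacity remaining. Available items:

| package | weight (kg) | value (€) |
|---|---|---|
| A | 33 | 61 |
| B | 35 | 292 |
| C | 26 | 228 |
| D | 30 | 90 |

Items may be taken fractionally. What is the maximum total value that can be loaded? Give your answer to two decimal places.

604.00

Greedy by value/weight ratio, highest first.
Ratios (sorted): C 8.77, B 8.34, D 3.00, A 1.85
take C (26 @ 228); take B (35 @ 292); take 28/30 of D → 84.00. Capacity used 89/89.
Total value = 604.00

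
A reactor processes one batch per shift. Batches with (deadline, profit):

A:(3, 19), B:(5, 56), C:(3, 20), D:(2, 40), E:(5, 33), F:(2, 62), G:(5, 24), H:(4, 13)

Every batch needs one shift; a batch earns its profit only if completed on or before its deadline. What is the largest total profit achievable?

215

Profit order: F=62 B=56 D=40 E=33 G=24 C=20 A=19 H=13
Assign: F→slot 2, B→slot 5, D→slot 1, E→slot 4, G→slot 3, C skipped, A skipped, H skipped.
Slots: [1:D] [2:F] [3:G] [4:E] [5:B]
Profit = 40 + 62 + 24 + 33 + 56 = 215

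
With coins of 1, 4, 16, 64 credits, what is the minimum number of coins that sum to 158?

8

Greedy: take as many of the largest coin as possible, then repeat with the remainder.
158 − 2×64→30 − 1×16→14 − 3×4→2 − 2×1→0
Total coins = 2 + 1 + 3 + 2 = 8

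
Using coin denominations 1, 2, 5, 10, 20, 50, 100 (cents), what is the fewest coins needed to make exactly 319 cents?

7

Use the largest denomination that fits, subtract, and repeat.
319 − 3×100→19 − 1×10→9 − 1×5→4 − 2×2→0
Total coins = 3 + 1 + 1 + 2 = 7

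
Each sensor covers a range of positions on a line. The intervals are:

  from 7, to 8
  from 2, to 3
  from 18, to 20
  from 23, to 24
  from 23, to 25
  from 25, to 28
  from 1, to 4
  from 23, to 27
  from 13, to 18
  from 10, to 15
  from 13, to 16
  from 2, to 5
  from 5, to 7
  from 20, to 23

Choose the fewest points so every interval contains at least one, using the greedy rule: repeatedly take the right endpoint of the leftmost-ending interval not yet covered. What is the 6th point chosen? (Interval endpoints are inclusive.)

Sort by right endpoint; whenever an interval is uncovered, place a point at its right end.
By right end: [2,3]  [1,4]  [2,5]  [5,7]  [7,8]  [10,15]  [13,16]  [13,18]  [18,20]  [20,23]  [23,24]  [23,25]  [23,27]  [25,28]
[2,3] uncovered → point at 3; [5,7] uncovered → point at 7; [10,15] uncovered → point at 15; [18,20] uncovered → point at 20; [23,24] uncovered → point at 24; [25,28] uncovered → point at 28.
Points: 3, 7, 15, 20, 24, 28 (6 total).

28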